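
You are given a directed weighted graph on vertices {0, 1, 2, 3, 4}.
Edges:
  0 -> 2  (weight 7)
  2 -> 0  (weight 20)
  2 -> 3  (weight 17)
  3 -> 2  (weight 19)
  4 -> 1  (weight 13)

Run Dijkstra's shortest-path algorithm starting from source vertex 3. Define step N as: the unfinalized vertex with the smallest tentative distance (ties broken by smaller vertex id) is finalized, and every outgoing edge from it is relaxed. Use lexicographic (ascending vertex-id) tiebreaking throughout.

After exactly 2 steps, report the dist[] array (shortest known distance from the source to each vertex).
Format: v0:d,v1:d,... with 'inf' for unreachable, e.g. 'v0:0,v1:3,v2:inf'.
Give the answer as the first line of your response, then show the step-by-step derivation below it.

v0:39,v1:inf,v2:19,v3:0,v4:inf

step 1: dist = v0:inf,v1:inf,v2:19,v3:0,v4:inf
step 2: dist = v0:39,v1:inf,v2:19,v3:0,v4:inf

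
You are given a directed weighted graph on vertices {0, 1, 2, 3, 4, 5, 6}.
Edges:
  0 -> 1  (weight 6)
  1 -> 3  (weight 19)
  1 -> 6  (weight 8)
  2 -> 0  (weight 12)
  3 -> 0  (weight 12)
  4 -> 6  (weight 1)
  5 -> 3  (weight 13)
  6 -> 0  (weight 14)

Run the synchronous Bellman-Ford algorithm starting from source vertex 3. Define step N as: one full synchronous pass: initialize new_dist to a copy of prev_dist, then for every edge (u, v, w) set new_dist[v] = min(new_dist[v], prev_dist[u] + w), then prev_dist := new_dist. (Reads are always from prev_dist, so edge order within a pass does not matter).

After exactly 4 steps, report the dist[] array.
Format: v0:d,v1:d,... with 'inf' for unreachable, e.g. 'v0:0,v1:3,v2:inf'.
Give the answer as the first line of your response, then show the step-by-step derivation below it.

v0:12,v1:18,v2:inf,v3:0,v4:inf,v5:inf,v6:26

step 1: dist = v0:12,v1:inf,v2:inf,v3:0,v4:inf,v5:inf,v6:inf
step 2: dist = v0:12,v1:18,v2:inf,v3:0,v4:inf,v5:inf,v6:inf
step 3: dist = v0:12,v1:18,v2:inf,v3:0,v4:inf,v5:inf,v6:26
step 4: dist = v0:12,v1:18,v2:inf,v3:0,v4:inf,v5:inf,v6:26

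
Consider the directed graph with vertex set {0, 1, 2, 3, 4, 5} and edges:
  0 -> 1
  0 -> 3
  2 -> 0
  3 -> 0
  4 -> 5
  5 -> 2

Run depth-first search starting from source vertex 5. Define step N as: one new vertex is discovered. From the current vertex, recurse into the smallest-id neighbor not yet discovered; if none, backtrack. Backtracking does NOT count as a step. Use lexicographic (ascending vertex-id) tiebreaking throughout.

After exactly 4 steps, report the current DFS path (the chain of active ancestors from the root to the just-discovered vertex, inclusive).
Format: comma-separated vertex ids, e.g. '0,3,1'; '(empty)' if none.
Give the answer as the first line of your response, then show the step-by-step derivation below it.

5,2,0,1

step 1: discover 5; path=5; order=5
step 2: discover 2; path=5>2; order=5,2
step 3: discover 0; path=5>2>0; order=5,2,0
step 4: discover 1; path=5>2>0>1; order=5,2,0,1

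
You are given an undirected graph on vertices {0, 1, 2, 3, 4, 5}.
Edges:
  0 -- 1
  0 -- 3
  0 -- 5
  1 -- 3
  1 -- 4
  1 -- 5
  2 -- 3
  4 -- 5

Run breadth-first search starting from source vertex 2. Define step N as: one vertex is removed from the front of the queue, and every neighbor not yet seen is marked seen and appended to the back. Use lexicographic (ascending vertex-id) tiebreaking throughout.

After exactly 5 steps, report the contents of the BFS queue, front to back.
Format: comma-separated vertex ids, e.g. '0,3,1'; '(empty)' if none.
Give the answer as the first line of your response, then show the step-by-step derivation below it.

4

step 1: dequeue 2; queue=[3]; order=2
step 2: dequeue 3; queue=[0,1]; order=2,3
step 3: dequeue 0; queue=[1,5]; order=2,3,0
step 4: dequeue 1; queue=[5,4]; order=2,3,0,1
step 5: dequeue 5; queue=[4]; order=2,3,0,1,5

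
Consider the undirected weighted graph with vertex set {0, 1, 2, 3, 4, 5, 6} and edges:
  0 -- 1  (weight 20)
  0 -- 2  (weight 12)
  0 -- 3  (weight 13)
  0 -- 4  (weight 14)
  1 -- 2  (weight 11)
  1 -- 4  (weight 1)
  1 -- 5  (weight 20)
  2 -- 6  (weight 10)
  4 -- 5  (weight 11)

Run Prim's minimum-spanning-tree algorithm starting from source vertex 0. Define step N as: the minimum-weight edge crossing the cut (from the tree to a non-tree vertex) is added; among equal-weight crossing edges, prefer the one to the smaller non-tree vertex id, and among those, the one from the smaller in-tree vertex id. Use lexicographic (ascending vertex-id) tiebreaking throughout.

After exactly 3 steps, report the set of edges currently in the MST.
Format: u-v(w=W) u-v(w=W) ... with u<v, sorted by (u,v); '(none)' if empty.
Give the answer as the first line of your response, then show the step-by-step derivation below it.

0-2(w=12) 1-2(w=11) 2-6(w=10)

step 1: add edge 0-2 (w=12); MST = {0-2(w=12)}
step 2: add edge 2-6 (w=10); MST = {0-2(w=12) 2-6(w=10)}
step 3: add edge 1-2 (w=11); MST = {0-2(w=12) 1-2(w=11) 2-6(w=10)}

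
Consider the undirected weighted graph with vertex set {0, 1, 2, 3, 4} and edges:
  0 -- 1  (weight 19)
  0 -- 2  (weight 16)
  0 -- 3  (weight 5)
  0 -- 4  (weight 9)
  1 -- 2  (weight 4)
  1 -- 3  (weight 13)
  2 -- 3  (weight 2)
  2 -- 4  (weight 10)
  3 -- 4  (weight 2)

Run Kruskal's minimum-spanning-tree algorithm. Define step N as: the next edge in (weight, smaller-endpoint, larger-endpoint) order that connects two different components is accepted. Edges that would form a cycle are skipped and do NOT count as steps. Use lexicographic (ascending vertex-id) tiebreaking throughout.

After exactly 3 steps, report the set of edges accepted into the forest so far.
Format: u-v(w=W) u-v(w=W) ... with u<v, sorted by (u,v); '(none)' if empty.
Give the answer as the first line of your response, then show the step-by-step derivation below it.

1-2(w=4) 2-3(w=2) 3-4(w=2)

step 1: add edge 2-3 (w=2); MST = {2-3(w=2)}
step 2: add edge 3-4 (w=2); MST = {2-3(w=2) 3-4(w=2)}
step 3: add edge 1-2 (w=4); MST = {1-2(w=4) 2-3(w=2) 3-4(w=2)}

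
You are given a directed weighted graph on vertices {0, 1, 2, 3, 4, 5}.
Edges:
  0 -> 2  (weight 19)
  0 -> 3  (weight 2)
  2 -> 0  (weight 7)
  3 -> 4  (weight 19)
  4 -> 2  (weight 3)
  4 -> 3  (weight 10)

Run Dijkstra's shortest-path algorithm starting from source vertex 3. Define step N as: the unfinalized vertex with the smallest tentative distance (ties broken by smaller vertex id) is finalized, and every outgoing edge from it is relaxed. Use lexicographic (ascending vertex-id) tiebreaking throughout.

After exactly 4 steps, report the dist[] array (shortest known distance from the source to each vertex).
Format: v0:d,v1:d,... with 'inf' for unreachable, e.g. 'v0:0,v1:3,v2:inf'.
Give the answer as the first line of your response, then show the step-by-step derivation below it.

v0:29,v1:inf,v2:22,v3:0,v4:19,v5:inf

step 1: dist = v0:inf,v1:inf,v2:inf,v3:0,v4:19,v5:inf
step 2: dist = v0:inf,v1:inf,v2:22,v3:0,v4:19,v5:inf
step 3: dist = v0:29,v1:inf,v2:22,v3:0,v4:19,v5:inf
step 4: dist = v0:29,v1:inf,v2:22,v3:0,v4:19,v5:inf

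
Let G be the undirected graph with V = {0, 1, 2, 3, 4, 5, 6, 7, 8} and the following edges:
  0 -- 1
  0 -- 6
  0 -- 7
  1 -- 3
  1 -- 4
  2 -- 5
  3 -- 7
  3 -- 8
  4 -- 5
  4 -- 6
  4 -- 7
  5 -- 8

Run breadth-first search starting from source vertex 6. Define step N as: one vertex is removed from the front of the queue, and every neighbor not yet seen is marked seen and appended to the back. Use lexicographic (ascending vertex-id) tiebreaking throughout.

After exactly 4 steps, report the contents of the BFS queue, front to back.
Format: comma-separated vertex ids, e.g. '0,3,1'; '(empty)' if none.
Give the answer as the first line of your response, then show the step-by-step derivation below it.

7,5,3

step 1: dequeue 6; queue=[0,4]; order=6
step 2: dequeue 0; queue=[4,1,7]; order=6,0
step 3: dequeue 4; queue=[1,7,5]; order=6,0,4
step 4: dequeue 1; queue=[7,5,3]; order=6,0,4,1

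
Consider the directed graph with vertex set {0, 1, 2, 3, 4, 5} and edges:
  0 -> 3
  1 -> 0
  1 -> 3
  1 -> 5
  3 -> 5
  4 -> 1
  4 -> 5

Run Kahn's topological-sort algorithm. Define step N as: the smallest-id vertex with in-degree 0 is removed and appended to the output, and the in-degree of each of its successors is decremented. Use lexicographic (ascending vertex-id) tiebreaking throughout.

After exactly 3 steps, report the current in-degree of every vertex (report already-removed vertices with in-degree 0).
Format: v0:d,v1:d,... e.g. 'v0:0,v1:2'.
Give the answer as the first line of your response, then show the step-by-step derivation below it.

v0:0,v1:0,v2:0,v3:1,v4:0,v5:1

step 1: output 2; order=[2]; indeg=(1,1,0,2,0,3)
step 2: output 4; order=[2,4]; indeg=(1,0,0,2,0,2)
step 3: output 1; order=[2,4,1]; indeg=(0,0,0,1,0,1)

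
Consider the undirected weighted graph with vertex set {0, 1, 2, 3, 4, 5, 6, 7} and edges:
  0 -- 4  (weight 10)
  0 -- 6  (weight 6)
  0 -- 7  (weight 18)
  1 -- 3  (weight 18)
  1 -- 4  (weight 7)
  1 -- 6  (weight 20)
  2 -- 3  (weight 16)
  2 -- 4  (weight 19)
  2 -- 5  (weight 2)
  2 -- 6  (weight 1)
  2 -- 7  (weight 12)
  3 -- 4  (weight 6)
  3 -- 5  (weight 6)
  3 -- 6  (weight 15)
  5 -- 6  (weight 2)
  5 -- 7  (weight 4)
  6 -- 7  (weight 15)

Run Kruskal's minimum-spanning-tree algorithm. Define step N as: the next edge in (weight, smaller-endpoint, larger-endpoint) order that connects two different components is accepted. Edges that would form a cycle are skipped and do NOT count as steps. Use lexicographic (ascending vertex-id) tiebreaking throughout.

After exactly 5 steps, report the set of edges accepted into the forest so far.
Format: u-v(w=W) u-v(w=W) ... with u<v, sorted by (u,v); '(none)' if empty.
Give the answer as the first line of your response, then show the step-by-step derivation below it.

0-6(w=6) 2-5(w=2) 2-6(w=1) 3-4(w=6) 5-7(w=4)

step 1: add edge 2-6 (w=1); MST = {2-6(w=1)}
step 2: add edge 2-5 (w=2); MST = {2-5(w=2) 2-6(w=1)}
step 3: add edge 5-7 (w=4); MST = {2-5(w=2) 2-6(w=1) 5-7(w=4)}
step 4: add edge 0-6 (w=6); MST = {0-6(w=6) 2-5(w=2) 2-6(w=1) 5-7(w=4)}
step 5: add edge 3-4 (w=6); MST = {0-6(w=6) 2-5(w=2) 2-6(w=1) 3-4(w=6) 5-7(w=4)}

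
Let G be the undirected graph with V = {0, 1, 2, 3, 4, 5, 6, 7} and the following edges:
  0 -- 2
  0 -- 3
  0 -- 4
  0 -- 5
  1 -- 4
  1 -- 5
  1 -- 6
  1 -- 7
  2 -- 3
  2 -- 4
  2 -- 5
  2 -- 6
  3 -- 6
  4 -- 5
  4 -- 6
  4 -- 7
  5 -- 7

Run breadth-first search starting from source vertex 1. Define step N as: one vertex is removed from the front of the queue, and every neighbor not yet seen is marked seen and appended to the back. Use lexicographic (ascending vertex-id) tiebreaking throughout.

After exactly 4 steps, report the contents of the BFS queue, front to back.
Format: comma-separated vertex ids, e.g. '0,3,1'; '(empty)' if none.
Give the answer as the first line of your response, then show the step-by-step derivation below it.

7,0,2,3

step 1: dequeue 1; queue=[4,5,6,7]; order=1
step 2: dequeue 4; queue=[5,6,7,0,2]; order=1,4
step 3: dequeue 5; queue=[6,7,0,2]; order=1,4,5
step 4: dequeue 6; queue=[7,0,2,3]; order=1,4,5,6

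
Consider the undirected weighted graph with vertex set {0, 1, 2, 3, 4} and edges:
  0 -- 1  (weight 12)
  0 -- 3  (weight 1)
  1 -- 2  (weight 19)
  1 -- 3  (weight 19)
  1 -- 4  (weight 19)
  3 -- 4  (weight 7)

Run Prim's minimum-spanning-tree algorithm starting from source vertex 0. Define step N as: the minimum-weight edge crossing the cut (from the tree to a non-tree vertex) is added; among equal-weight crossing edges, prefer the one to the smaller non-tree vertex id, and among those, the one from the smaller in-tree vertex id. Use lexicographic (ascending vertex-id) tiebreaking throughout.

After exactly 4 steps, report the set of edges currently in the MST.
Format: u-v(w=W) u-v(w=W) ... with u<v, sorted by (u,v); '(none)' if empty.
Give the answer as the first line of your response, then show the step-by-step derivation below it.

0-1(w=12) 0-3(w=1) 1-2(w=19) 3-4(w=7)

step 1: add edge 0-3 (w=1); MST = {0-3(w=1)}
step 2: add edge 3-4 (w=7); MST = {0-3(w=1) 3-4(w=7)}
step 3: add edge 0-1 (w=12); MST = {0-1(w=12) 0-3(w=1) 3-4(w=7)}
step 4: add edge 1-2 (w=19); MST = {0-1(w=12) 0-3(w=1) 1-2(w=19) 3-4(w=7)}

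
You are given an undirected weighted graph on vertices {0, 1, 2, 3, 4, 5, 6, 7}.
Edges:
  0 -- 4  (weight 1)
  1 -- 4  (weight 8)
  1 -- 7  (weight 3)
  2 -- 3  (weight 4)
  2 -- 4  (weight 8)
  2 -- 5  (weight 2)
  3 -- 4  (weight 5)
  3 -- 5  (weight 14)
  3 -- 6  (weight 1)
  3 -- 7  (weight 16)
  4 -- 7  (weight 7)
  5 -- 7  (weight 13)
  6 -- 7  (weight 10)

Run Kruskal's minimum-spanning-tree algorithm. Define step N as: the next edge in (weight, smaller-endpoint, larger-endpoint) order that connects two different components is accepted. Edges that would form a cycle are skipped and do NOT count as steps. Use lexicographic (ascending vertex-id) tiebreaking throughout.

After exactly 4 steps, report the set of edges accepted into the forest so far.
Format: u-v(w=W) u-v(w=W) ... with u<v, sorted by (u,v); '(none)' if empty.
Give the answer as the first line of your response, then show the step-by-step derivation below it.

0-4(w=1) 1-7(w=3) 2-5(w=2) 3-6(w=1)

step 1: add edge 0-4 (w=1); MST = {0-4(w=1)}
step 2: add edge 3-6 (w=1); MST = {0-4(w=1) 3-6(w=1)}
step 3: add edge 2-5 (w=2); MST = {0-4(w=1) 2-5(w=2) 3-6(w=1)}
step 4: add edge 1-7 (w=3); MST = {0-4(w=1) 1-7(w=3) 2-5(w=2) 3-6(w=1)}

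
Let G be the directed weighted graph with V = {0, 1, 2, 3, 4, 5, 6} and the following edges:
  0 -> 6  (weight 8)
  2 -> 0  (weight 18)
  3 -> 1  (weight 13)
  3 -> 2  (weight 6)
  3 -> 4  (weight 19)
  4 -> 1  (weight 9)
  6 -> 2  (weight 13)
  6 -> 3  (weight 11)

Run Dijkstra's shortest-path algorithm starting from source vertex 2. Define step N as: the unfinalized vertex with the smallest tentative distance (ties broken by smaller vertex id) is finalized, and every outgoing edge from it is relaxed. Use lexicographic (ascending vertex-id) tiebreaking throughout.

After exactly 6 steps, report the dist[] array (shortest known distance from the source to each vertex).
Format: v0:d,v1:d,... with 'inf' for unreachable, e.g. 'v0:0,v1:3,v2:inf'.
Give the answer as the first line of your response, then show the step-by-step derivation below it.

v0:18,v1:50,v2:0,v3:37,v4:56,v5:inf,v6:26

step 1: dist = v0:18,v1:inf,v2:0,v3:inf,v4:inf,v5:inf,v6:inf
step 2: dist = v0:18,v1:inf,v2:0,v3:inf,v4:inf,v5:inf,v6:26
step 3: dist = v0:18,v1:inf,v2:0,v3:37,v4:inf,v5:inf,v6:26
step 4: dist = v0:18,v1:50,v2:0,v3:37,v4:56,v5:inf,v6:26
step 5: dist = v0:18,v1:50,v2:0,v3:37,v4:56,v5:inf,v6:26
step 6: dist = v0:18,v1:50,v2:0,v3:37,v4:56,v5:inf,v6:26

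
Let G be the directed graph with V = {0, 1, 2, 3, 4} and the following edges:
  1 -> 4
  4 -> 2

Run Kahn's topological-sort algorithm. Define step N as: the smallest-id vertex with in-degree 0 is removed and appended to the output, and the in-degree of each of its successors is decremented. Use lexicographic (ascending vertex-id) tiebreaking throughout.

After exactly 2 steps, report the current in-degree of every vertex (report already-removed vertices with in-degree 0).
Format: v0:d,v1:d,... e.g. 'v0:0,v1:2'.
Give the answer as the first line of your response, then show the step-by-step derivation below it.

v0:0,v1:0,v2:1,v3:0,v4:0

step 1: output 0; order=[0]; indeg=(0,0,1,0,1)
step 2: output 1; order=[0,1]; indeg=(0,0,1,0,0)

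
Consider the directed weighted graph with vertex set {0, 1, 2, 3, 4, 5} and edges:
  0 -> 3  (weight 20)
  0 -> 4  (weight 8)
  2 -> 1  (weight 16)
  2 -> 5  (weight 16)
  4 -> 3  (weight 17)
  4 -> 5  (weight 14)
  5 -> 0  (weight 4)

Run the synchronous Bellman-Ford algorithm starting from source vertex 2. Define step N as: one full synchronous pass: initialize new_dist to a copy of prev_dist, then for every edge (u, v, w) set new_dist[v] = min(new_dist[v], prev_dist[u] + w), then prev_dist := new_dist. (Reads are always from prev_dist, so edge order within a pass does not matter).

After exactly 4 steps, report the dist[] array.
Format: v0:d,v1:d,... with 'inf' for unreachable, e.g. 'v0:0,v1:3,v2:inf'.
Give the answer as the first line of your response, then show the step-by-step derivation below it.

v0:20,v1:16,v2:0,v3:40,v4:28,v5:16

step 1: dist = v0:inf,v1:16,v2:0,v3:inf,v4:inf,v5:16
step 2: dist = v0:20,v1:16,v2:0,v3:inf,v4:inf,v5:16
step 3: dist = v0:20,v1:16,v2:0,v3:40,v4:28,v5:16
step 4: dist = v0:20,v1:16,v2:0,v3:40,v4:28,v5:16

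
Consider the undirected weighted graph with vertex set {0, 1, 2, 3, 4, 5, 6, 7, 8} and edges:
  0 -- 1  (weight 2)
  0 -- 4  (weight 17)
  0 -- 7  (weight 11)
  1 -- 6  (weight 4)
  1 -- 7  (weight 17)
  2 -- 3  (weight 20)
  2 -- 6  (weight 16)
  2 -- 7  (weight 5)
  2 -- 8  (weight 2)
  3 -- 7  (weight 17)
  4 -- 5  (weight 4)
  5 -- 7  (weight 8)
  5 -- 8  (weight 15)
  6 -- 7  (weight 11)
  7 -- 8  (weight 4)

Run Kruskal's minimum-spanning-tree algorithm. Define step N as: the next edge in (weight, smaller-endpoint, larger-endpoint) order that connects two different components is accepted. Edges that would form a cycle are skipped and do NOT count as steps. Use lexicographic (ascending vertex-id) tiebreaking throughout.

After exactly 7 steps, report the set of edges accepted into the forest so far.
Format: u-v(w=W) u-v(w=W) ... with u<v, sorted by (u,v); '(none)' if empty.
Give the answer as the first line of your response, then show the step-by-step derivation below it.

0-1(w=2) 0-7(w=11) 1-6(w=4) 2-8(w=2) 4-5(w=4) 5-7(w=8) 7-8(w=4)

step 1: add edge 0-1 (w=2); MST = {0-1(w=2)}
step 2: add edge 2-8 (w=2); MST = {0-1(w=2) 2-8(w=2)}
step 3: add edge 1-6 (w=4); MST = {0-1(w=2) 1-6(w=4) 2-8(w=2)}
step 4: add edge 4-5 (w=4); MST = {0-1(w=2) 1-6(w=4) 2-8(w=2) 4-5(w=4)}
step 5: add edge 7-8 (w=4); MST = {0-1(w=2) 1-6(w=4) 2-8(w=2) 4-5(w=4) 7-8(w=4)}
step 6: add edge 5-7 (w=8); MST = {0-1(w=2) 1-6(w=4) 2-8(w=2) 4-5(w=4) 5-7(w=8) 7-8(w=4)}
step 7: add edge 0-7 (w=11); MST = {0-1(w=2) 0-7(w=11) 1-6(w=4) 2-8(w=2) 4-5(w=4) 5-7(w=8) 7-8(w=4)}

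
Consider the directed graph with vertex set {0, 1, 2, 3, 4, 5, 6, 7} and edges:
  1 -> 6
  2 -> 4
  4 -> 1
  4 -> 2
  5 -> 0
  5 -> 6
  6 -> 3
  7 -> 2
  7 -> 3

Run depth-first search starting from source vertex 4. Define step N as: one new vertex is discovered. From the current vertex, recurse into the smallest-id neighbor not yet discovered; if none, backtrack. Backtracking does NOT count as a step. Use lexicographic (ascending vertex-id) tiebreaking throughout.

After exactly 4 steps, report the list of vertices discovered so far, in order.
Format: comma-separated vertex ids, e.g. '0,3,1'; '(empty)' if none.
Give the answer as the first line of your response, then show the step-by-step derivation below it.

4,1,6,3

step 1: discover 4; path=4; order=4
step 2: discover 1; path=4>1; order=4,1
step 3: discover 6; path=4>1>6; order=4,1,6
step 4: discover 3; path=4>1>6>3; order=4,1,6,3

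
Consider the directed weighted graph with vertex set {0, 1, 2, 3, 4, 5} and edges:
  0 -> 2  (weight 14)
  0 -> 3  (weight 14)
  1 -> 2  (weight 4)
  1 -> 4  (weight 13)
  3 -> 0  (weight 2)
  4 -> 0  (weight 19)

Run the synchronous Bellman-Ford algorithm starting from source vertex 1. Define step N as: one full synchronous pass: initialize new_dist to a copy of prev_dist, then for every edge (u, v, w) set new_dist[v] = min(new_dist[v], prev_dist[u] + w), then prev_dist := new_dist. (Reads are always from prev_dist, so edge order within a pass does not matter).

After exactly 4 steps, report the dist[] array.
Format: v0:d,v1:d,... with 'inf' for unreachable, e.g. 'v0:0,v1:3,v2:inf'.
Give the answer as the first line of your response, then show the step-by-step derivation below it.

v0:32,v1:0,v2:4,v3:46,v4:13,v5:inf

step 1: dist = v0:inf,v1:0,v2:4,v3:inf,v4:13,v5:inf
step 2: dist = v0:32,v1:0,v2:4,v3:inf,v4:13,v5:inf
step 3: dist = v0:32,v1:0,v2:4,v3:46,v4:13,v5:inf
step 4: dist = v0:32,v1:0,v2:4,v3:46,v4:13,v5:inf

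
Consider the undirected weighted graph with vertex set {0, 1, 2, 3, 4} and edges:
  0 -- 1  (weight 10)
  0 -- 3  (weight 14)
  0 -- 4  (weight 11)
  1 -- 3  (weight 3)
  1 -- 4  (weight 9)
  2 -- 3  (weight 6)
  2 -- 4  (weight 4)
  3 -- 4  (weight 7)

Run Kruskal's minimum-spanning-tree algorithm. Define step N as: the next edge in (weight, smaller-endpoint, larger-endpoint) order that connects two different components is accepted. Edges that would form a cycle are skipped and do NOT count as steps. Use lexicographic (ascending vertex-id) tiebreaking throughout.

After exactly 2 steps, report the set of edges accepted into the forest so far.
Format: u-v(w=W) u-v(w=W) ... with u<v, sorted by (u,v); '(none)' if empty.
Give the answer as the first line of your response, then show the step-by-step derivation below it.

1-3(w=3) 2-4(w=4)

step 1: add edge 1-3 (w=3); MST = {1-3(w=3)}
step 2: add edge 2-4 (w=4); MST = {1-3(w=3) 2-4(w=4)}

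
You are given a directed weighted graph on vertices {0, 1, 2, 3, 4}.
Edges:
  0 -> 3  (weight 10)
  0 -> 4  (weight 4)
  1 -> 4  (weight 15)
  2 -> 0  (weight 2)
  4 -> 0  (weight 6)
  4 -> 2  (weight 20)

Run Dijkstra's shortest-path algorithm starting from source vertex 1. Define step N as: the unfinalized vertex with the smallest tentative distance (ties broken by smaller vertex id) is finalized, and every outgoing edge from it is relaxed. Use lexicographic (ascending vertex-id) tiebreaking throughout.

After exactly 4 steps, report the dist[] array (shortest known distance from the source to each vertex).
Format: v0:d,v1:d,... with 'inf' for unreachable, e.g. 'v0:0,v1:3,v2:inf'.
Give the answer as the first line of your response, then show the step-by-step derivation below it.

v0:21,v1:0,v2:35,v3:31,v4:15

step 1: dist = v0:inf,v1:0,v2:inf,v3:inf,v4:15
step 2: dist = v0:21,v1:0,v2:35,v3:inf,v4:15
step 3: dist = v0:21,v1:0,v2:35,v3:31,v4:15
step 4: dist = v0:21,v1:0,v2:35,v3:31,v4:15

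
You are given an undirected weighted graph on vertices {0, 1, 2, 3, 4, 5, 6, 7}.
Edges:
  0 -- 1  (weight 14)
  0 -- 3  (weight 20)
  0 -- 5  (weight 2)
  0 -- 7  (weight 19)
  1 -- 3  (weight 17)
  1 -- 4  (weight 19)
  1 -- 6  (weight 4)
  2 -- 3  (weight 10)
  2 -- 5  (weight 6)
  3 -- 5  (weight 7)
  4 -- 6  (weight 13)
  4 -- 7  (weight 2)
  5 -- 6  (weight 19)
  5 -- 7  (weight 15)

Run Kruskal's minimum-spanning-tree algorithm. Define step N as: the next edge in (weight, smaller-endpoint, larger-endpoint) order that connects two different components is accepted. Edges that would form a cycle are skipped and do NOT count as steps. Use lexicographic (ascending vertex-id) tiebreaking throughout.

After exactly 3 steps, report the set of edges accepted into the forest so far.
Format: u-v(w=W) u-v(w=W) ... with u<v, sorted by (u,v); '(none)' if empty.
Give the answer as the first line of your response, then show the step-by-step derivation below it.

0-5(w=2) 1-6(w=4) 4-7(w=2)

step 1: add edge 0-5 (w=2); MST = {0-5(w=2)}
step 2: add edge 4-7 (w=2); MST = {0-5(w=2) 4-7(w=2)}
step 3: add edge 1-6 (w=4); MST = {0-5(w=2) 1-6(w=4) 4-7(w=2)}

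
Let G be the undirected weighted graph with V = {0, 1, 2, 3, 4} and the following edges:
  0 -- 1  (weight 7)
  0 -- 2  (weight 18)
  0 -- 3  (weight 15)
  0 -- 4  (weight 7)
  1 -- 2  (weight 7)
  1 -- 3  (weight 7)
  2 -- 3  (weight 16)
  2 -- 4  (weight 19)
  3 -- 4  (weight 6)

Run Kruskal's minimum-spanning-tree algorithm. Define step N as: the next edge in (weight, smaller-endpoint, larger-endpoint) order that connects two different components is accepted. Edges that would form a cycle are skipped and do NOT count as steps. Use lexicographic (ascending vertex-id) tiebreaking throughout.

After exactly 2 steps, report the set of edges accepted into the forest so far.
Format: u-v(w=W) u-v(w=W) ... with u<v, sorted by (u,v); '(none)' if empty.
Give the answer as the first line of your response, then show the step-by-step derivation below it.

0-1(w=7) 3-4(w=6)

step 1: add edge 3-4 (w=6); MST = {3-4(w=6)}
step 2: add edge 0-1 (w=7); MST = {0-1(w=7) 3-4(w=6)}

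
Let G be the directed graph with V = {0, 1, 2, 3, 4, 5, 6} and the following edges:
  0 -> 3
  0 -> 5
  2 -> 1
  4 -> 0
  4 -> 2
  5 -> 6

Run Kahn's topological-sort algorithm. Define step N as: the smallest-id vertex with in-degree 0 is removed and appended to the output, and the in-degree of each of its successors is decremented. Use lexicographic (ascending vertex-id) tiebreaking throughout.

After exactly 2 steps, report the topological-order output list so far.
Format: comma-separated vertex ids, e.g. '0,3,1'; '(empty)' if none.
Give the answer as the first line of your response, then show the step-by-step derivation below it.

4,0

step 1: output 4; order=[4]; indeg=(0,1,0,1,0,1,1)
step 2: output 0; order=[4,0]; indeg=(0,1,0,0,0,0,1)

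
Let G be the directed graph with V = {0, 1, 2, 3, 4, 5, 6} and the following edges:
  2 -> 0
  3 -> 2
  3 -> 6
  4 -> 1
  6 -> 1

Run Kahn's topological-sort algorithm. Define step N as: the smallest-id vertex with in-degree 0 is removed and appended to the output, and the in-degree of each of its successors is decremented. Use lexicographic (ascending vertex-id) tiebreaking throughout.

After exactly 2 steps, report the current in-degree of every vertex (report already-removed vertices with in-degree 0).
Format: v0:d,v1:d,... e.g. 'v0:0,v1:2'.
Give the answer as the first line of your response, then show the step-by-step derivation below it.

v0:0,v1:2,v2:0,v3:0,v4:0,v5:0,v6:0

step 1: output 3; order=[3]; indeg=(1,2,0,0,0,0,0)
step 2: output 2; order=[3,2]; indeg=(0,2,0,0,0,0,0)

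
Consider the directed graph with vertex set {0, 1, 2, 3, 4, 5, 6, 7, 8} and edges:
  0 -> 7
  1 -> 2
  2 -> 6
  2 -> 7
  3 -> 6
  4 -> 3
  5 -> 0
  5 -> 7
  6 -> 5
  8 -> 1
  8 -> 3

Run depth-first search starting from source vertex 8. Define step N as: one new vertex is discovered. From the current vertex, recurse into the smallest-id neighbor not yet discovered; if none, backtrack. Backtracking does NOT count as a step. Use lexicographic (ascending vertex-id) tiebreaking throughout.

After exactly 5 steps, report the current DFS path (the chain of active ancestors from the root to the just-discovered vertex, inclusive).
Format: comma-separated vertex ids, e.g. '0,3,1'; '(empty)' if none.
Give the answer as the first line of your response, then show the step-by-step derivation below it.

8,1,2,6,5

step 1: discover 8; path=8; order=8
step 2: discover 1; path=8>1; order=8,1
step 3: discover 2; path=8>1>2; order=8,1,2
step 4: discover 6; path=8>1>2>6; order=8,1,2,6
step 5: discover 5; path=8>1>2>6>5; order=8,1,2,6,5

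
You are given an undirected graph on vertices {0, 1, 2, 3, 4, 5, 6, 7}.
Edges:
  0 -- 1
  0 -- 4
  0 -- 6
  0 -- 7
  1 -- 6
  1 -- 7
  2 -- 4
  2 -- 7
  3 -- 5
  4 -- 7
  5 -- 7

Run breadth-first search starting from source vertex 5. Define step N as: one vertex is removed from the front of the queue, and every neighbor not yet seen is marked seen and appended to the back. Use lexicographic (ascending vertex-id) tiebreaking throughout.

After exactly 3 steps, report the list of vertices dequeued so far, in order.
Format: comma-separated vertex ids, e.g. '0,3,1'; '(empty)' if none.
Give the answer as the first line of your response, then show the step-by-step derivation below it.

5,3,7

step 1: dequeue 5; queue=[3,7]; order=5
step 2: dequeue 3; queue=[7]; order=5,3
step 3: dequeue 7; queue=[0,1,2,4]; order=5,3,7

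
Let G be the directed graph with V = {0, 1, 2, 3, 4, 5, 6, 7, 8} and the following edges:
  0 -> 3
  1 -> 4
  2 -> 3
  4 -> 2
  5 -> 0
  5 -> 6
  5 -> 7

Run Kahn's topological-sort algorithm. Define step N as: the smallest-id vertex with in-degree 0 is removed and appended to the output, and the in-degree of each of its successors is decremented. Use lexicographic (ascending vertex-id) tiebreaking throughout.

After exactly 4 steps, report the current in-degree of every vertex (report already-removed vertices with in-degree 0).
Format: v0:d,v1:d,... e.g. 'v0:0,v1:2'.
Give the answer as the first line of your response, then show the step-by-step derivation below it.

v0:0,v1:0,v2:0,v3:1,v4:0,v5:0,v6:0,v7:0,v8:0

step 1: output 1; order=[1]; indeg=(1,0,1,2,0,0,1,1,0)
step 2: output 4; order=[1,4]; indeg=(1,0,0,2,0,0,1,1,0)
step 3: output 2; order=[1,4,2]; indeg=(1,0,0,1,0,0,1,1,0)
step 4: output 5; order=[1,4,2,5]; indeg=(0,0,0,1,0,0,0,0,0)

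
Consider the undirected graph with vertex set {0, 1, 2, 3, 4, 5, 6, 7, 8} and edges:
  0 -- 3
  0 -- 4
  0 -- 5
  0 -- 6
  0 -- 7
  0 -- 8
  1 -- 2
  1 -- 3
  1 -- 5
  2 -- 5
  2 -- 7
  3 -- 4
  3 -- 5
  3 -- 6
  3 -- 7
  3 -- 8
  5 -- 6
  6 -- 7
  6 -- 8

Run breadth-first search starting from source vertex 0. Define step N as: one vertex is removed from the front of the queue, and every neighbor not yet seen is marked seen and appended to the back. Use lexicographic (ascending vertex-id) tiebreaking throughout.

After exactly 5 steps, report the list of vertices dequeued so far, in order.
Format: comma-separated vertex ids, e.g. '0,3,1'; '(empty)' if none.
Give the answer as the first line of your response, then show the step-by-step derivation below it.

0,3,4,5,6

step 1: dequeue 0; queue=[3,4,5,6,7,8]; order=0
step 2: dequeue 3; queue=[4,5,6,7,8,1]; order=0,3
step 3: dequeue 4; queue=[5,6,7,8,1]; order=0,3,4
step 4: dequeue 5; queue=[6,7,8,1,2]; order=0,3,4,5
step 5: dequeue 6; queue=[7,8,1,2]; order=0,3,4,5,6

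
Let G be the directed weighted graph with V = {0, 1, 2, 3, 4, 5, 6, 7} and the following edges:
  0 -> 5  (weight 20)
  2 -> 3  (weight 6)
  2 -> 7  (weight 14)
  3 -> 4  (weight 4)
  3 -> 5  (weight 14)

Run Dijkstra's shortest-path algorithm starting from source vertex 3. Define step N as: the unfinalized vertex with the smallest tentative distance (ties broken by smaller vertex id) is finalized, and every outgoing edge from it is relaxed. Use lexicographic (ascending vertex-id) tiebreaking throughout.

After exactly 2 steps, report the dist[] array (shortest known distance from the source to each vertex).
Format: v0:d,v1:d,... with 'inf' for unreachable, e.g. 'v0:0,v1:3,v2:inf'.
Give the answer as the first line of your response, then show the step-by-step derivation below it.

v0:inf,v1:inf,v2:inf,v3:0,v4:4,v5:14,v6:inf,v7:inf

step 1: dist = v0:inf,v1:inf,v2:inf,v3:0,v4:4,v5:14,v6:inf,v7:inf
step 2: dist = v0:inf,v1:inf,v2:inf,v3:0,v4:4,v5:14,v6:inf,v7:inf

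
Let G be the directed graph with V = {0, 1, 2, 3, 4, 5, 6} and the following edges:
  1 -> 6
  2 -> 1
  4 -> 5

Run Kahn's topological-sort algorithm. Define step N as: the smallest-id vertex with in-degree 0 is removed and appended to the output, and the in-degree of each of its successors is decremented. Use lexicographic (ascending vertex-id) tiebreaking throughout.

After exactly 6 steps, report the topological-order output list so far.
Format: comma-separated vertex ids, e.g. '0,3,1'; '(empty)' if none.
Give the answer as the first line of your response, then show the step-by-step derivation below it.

0,2,1,3,4,5

step 1: output 0; order=[0]; indeg=(0,1,0,0,0,1,1)
step 2: output 2; order=[0,2]; indeg=(0,0,0,0,0,1,1)
step 3: output 1; order=[0,2,1]; indeg=(0,0,0,0,0,1,0)
step 4: output 3; order=[0,2,1,3]; indeg=(0,0,0,0,0,1,0)
step 5: output 4; order=[0,2,1,3,4]; indeg=(0,0,0,0,0,0,0)
step 6: output 5; order=[0,2,1,3,4,5]; indeg=(0,0,0,0,0,0,0)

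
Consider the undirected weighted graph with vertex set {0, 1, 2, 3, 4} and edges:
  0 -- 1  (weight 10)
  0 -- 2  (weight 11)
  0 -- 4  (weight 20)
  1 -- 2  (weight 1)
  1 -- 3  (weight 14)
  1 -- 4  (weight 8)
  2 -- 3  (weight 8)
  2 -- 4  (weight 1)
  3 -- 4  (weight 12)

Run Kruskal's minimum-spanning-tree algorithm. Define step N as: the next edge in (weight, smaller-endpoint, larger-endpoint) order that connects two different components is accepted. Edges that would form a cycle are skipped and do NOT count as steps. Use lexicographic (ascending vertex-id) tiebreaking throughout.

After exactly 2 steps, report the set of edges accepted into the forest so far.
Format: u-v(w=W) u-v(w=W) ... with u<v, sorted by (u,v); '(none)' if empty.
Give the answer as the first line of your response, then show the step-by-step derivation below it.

1-2(w=1) 2-4(w=1)

step 1: add edge 1-2 (w=1); MST = {1-2(w=1)}
step 2: add edge 2-4 (w=1); MST = {1-2(w=1) 2-4(w=1)}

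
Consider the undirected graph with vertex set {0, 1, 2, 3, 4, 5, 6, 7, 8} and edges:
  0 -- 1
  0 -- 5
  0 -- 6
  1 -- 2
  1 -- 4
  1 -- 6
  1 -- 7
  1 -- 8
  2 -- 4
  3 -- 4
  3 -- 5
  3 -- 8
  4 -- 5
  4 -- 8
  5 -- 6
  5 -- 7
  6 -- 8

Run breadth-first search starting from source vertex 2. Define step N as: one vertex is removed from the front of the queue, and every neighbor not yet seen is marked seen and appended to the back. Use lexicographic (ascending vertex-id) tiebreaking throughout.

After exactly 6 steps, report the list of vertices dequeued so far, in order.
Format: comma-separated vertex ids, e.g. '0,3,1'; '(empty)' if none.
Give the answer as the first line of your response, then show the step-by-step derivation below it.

2,1,4,0,6,7

step 1: dequeue 2; queue=[1,4]; order=2
step 2: dequeue 1; queue=[4,0,6,7,8]; order=2,1
step 3: dequeue 4; queue=[0,6,7,8,3,5]; order=2,1,4
step 4: dequeue 0; queue=[6,7,8,3,5]; order=2,1,4,0
step 5: dequeue 6; queue=[7,8,3,5]; order=2,1,4,0,6
step 6: dequeue 7; queue=[8,3,5]; order=2,1,4,0,6,7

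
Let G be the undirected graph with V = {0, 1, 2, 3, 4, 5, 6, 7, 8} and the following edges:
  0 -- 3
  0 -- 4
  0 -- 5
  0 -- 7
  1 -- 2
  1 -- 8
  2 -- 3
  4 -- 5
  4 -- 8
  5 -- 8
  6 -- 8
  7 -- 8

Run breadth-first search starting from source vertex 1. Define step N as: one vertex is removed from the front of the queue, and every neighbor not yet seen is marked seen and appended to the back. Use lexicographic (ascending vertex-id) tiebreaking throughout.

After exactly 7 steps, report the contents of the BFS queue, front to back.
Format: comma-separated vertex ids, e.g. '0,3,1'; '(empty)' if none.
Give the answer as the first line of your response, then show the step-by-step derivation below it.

7,0

step 1: dequeue 1; queue=[2,8]; order=1
step 2: dequeue 2; queue=[8,3]; order=1,2
step 3: dequeue 8; queue=[3,4,5,6,7]; order=1,2,8
step 4: dequeue 3; queue=[4,5,6,7,0]; order=1,2,8,3
step 5: dequeue 4; queue=[5,6,7,0]; order=1,2,8,3,4
step 6: dequeue 5; queue=[6,7,0]; order=1,2,8,3,4,5
step 7: dequeue 6; queue=[7,0]; order=1,2,8,3,4,5,6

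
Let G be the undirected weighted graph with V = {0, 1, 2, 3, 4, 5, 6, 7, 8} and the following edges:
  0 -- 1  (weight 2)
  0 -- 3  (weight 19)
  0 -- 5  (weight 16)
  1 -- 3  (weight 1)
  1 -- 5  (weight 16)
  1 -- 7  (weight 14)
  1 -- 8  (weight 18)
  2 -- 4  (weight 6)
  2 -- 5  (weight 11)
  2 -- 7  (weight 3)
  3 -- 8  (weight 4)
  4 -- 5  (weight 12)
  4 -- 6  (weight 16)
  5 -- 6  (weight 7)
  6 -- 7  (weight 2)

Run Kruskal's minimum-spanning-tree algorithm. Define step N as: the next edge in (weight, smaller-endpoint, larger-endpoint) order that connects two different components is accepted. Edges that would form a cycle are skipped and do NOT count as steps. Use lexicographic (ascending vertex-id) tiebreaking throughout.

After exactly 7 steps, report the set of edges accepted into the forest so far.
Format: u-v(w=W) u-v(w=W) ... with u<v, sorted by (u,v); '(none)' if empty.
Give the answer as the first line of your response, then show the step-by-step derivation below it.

0-1(w=2) 1-3(w=1) 2-4(w=6) 2-7(w=3) 3-8(w=4) 5-6(w=7) 6-7(w=2)

step 1: add edge 1-3 (w=1); MST = {1-3(w=1)}
step 2: add edge 0-1 (w=2); MST = {0-1(w=2) 1-3(w=1)}
step 3: add edge 6-7 (w=2); MST = {0-1(w=2) 1-3(w=1) 6-7(w=2)}
step 4: add edge 2-7 (w=3); MST = {0-1(w=2) 1-3(w=1) 2-7(w=3) 6-7(w=2)}
step 5: add edge 3-8 (w=4); MST = {0-1(w=2) 1-3(w=1) 2-7(w=3) 3-8(w=4) 6-7(w=2)}
step 6: add edge 2-4 (w=6); MST = {0-1(w=2) 1-3(w=1) 2-4(w=6) 2-7(w=3) 3-8(w=4) 6-7(w=2)}
step 7: add edge 5-6 (w=7); MST = {0-1(w=2) 1-3(w=1) 2-4(w=6) 2-7(w=3) 3-8(w=4) 5-6(w=7) 6-7(w=2)}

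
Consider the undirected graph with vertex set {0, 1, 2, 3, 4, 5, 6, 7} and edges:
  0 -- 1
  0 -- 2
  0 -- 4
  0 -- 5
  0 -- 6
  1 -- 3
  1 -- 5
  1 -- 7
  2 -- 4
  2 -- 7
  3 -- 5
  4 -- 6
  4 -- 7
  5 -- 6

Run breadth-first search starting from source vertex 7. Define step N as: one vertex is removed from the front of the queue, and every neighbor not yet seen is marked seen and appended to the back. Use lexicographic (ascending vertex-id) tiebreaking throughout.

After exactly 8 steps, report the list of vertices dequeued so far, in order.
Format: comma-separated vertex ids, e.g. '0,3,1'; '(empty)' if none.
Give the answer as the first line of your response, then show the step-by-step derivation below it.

7,1,2,4,0,3,5,6

step 1: dequeue 7; queue=[1,2,4]; order=7
step 2: dequeue 1; queue=[2,4,0,3,5]; order=7,1
step 3: dequeue 2; queue=[4,0,3,5]; order=7,1,2
step 4: dequeue 4; queue=[0,3,5,6]; order=7,1,2,4
step 5: dequeue 0; queue=[3,5,6]; order=7,1,2,4,0
step 6: dequeue 3; queue=[5,6]; order=7,1,2,4,0,3
step 7: dequeue 5; queue=[6]; order=7,1,2,4,0,3,5
step 8: dequeue 6; queue=[(empty)]; order=7,1,2,4,0,3,5,6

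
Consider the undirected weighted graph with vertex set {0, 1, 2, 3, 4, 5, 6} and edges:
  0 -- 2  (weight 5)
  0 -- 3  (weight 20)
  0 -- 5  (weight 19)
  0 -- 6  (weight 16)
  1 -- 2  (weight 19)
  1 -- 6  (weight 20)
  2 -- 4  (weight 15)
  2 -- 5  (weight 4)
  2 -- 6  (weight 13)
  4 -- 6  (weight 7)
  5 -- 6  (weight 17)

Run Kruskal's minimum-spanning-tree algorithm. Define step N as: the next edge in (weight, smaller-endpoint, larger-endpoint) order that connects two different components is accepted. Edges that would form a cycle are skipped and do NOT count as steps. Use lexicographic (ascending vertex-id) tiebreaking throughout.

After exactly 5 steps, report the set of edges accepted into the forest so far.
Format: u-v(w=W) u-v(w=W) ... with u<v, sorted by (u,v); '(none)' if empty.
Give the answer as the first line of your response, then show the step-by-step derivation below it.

0-2(w=5) 1-2(w=19) 2-5(w=4) 2-6(w=13) 4-6(w=7)

step 1: add edge 2-5 (w=4); MST = {2-5(w=4)}
step 2: add edge 0-2 (w=5); MST = {0-2(w=5) 2-5(w=4)}
step 3: add edge 4-6 (w=7); MST = {0-2(w=5) 2-5(w=4) 4-6(w=7)}
step 4: add edge 2-6 (w=13); MST = {0-2(w=5) 2-5(w=4) 2-6(w=13) 4-6(w=7)}
step 5: add edge 1-2 (w=19); MST = {0-2(w=5) 1-2(w=19) 2-5(w=4) 2-6(w=13) 4-6(w=7)}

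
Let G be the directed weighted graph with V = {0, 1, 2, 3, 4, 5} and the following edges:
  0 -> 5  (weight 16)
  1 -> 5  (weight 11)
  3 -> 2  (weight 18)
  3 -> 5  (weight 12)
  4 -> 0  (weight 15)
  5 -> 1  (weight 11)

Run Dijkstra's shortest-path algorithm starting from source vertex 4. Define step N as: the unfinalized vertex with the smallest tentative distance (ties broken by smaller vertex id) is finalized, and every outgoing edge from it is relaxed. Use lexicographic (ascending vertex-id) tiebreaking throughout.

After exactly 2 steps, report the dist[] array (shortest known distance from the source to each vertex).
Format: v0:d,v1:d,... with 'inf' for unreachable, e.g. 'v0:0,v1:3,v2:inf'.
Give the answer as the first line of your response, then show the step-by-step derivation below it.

v0:15,v1:inf,v2:inf,v3:inf,v4:0,v5:31

step 1: dist = v0:15,v1:inf,v2:inf,v3:inf,v4:0,v5:inf
step 2: dist = v0:15,v1:inf,v2:inf,v3:inf,v4:0,v5:31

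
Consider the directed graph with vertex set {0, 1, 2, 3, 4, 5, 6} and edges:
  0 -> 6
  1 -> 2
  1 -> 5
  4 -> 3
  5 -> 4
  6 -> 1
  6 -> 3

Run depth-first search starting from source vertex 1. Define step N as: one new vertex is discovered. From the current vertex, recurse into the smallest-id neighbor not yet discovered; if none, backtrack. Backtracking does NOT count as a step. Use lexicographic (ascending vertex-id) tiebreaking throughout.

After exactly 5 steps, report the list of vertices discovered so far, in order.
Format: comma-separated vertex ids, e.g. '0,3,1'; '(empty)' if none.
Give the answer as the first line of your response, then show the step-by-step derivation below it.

1,2,5,4,3

step 1: discover 1; path=1; order=1
step 2: discover 2; path=1>2; order=1,2
step 3: discover 5; path=1>5; order=1,2,5
step 4: discover 4; path=1>5>4; order=1,2,5,4
step 5: discover 3; path=1>5>4>3; order=1,2,5,4,3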